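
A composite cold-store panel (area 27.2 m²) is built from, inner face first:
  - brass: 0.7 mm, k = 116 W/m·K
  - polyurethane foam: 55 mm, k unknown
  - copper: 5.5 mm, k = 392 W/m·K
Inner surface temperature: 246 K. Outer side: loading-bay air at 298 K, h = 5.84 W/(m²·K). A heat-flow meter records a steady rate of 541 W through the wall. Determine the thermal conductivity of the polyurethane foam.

k ≈ 0.0225 W/(m·K)

Thermal resistances in series:
R_brass = L/(kA) = 0.0007/(116×27.2) = 2.219×10^-7 K/W
R_copper = L/(kA) = 0.0055/(392×27.2) = 5.158×10^-7 K/W
R_outer film = 1/(h_o·A) = 1/(5.84×27.2) = 0.006295 K/W
Sum of known resistances R_other = 0.006296 K/W
Total R = ΔT/Q = 52/541 = 0.09612 K/W
R_polyurethane foam = R_total − R_other = 0.08982 K/W
k = L/(R·A) = 0.055/(0.08982×27.2)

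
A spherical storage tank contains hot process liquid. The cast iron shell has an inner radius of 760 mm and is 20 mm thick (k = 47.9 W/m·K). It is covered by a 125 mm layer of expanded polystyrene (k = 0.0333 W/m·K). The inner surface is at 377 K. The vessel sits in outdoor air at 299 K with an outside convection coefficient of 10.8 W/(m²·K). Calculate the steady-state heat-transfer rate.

Each spherical layer contributes R = (1/r_i − 1/r_o)/(4πk):
R_cast iron shell = (1/0.76 − 1/0.78)/(4π×47.9) = 5.605×10^-5 K/W
R_expanded polystyrene = (1/0.78 − 1/0.905)/(4π×0.0333) = 0.4232 K/W
R_outer film = 1/(h·4πr_o²) = 1/(10.8×4π×0.905²) = 0.008996 K/W
R_total = 0.4322 K/W
Q = ΔT/R_total = 78/0.4322

Q ≈ 180 W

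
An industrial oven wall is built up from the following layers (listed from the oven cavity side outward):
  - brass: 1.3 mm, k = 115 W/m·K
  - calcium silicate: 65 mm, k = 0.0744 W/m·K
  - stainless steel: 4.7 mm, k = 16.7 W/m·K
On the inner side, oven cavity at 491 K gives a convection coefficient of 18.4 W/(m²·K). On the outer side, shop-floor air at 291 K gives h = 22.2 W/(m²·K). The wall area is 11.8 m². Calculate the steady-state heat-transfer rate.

Q ≈ 2420 W

Thermal resistances in series:
R_inner film = 1/(h_i·A) = 1/(18.4×11.8) = 0.004606 K/W
R_brass = L/(kA) = 0.0013/(115×11.8) = 9.58×10^-7 K/W
R_calcium silicate = L/(kA) = 0.065/(0.0744×11.8) = 0.07404 K/W
R_stainless steel = L/(kA) = 0.0047/(16.7×11.8) = 2.385×10^-5 K/W
R_outer film = 1/(h_o·A) = 1/(22.2×11.8) = 0.003817 K/W
R_total = 0.08249 K/W
Q = ΔT / R_total = 200 / 0.08249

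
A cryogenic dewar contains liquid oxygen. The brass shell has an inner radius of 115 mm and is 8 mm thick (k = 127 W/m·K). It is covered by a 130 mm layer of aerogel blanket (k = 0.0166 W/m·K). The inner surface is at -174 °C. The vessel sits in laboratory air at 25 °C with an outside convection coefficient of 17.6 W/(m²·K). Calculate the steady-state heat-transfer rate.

Q ≈ 9.9 W

For a spherical shell R = (1/r₁ − 1/r₂)/(4πk); film R = 1/(h·4πr²). In series:
R_brass shell = (1/0.115 − 1/0.123)/(4π×127) = 3.544×10^-4 K/W
R_aerogel blanket = (1/0.123 − 1/0.253)/(4π×0.0166) = 20.03 K/W
R_outer film = 1/(h·4πr_o²) = 1/(17.6×4π×0.253²) = 0.07064 K/W
R_total = 20.1 K/W
Q = ΔT/R_total = 199/20.1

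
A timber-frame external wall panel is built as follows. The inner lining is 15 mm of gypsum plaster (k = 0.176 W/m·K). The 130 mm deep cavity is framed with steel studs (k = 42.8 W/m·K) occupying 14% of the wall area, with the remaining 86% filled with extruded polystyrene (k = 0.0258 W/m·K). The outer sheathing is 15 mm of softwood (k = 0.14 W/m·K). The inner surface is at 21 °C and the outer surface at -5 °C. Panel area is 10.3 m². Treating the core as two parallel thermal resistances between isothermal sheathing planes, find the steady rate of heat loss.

Q ≈ 1250 W

Sheathing layers in series; stud and cavity paths in parallel between them.
R_inner = 0.015/(0.176×10.3) = 0.008274 K/W
R_stud  = 0.13/(42.8×0.14×10.3) = 0.002106 K/W
R_cav   = 0.13/(0.0258×0.86×10.3) = 0.5688 K/W
1/R_core = 1/R_stud + 1/R_cav → R_core = 0.002099 K/W
R_outer = 0.015/(0.14×10.3) = 0.0104 K/W
R_total = 0.02078 K/W
Q = ΔT/R_total = 26/0.02078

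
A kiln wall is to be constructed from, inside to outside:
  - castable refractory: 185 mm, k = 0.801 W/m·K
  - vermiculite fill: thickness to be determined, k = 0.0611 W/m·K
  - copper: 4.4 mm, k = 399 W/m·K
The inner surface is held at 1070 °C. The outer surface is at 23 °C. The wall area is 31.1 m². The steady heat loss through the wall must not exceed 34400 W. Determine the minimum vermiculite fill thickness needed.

Treating each layer as a thermal resistance in series:
R_castable refractory = L/(kA) = 0.185/(0.801×31.1) = 0.007426 K/W
R_copper = L/(kA) = 0.0044/(399×31.1) = 3.546×10^-7 K/W
Sum of the known resistances R_other = 0.007427 K/W
Required total resistance R_tot = ΔT/Q_allow = 1047/34400 = 0.03044 K/W
R_vermiculite fill = R_tot − R_other = 0.02301 K/W
L = R·k·A = 0.02301×0.0611×31.1

L ≈ 43.7 mm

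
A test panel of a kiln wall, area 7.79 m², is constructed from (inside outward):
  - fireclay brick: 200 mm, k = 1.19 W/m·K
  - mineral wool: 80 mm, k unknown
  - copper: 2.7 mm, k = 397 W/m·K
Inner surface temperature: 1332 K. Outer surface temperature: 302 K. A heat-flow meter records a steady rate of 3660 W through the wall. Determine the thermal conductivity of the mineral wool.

k ≈ 0.0395 W/(m·K)

Treating each layer as a thermal resistance in series:
R_fireclay brick = L/(kA) = 0.2/(1.19×7.79) = 0.02157 K/W
R_copper = L/(kA) = 0.0027/(397×7.79) = 8.73×10^-7 K/W
Sum of known resistances R_other = 0.02158 K/W
Total R = ΔT/Q = 1030/3660 = 0.2814 K/W
R_mineral wool = R_total − R_other = 0.2598 K/W
k = L/(R·A) = 0.08/(0.2598×7.79)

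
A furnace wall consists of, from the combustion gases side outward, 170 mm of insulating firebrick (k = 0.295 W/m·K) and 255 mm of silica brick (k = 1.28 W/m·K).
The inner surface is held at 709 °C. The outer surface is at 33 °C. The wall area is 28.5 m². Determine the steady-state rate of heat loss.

Q ≈ 24800 W

Thermal resistances in series:
R_insulating firebrick = L/(kA) = 0.17/(0.295×28.5) = 0.02022 K/W
R_silica brick = L/(kA) = 0.255/(1.28×28.5) = 0.00699 K/W
R_total = 0.02721 K/W
Q = ΔT / R_total = 676 / 0.02721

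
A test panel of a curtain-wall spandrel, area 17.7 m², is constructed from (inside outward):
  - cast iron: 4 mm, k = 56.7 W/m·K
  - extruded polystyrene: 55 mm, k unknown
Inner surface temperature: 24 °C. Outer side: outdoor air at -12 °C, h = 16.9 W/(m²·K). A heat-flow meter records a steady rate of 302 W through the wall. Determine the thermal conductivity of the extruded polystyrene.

Series thermal resistances:
R_cast iron = L/(kA) = 0.004/(56.7×17.7) = 3.986×10^-6 K/W
R_outer film = 1/(h_o·A) = 1/(16.9×17.7) = 0.003343 K/W
Sum of known resistances R_other = 0.003347 K/W
Total R = ΔT/Q = 36/302 = 0.1192 K/W
R_extruded polystyrene = R_total − R_other = 0.1159 K/W
k = L/(R·A) = 0.055/(0.1159×17.7)

k ≈ 0.0268 W/(m·K)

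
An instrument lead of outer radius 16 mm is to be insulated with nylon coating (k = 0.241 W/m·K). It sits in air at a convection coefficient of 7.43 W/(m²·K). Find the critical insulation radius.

For a cylinder r_cr = k/h = 0.241/7.43
r_cr = 32.4 mm; since the bare radius (16 mm) is below r_cr, adding a thin layer of insulation will *increase* heat loss.

r_cr ≈ 32.4 mm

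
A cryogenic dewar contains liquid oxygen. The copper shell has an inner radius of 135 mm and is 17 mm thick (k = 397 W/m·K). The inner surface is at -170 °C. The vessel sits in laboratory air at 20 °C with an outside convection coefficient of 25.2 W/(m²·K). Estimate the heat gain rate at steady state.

Q ≈ 1390 W

For a spherical shell R = (1/r₁ − 1/r₂)/(4πk); film R = 1/(h·4πr²). In series:
R_copper shell = (1/0.135 − 1/0.152)/(4π×397) = 1.661×10^-4 K/W
R_outer film = 1/(h·4πr_o²) = 1/(25.2×4π×0.152²) = 0.1367 K/W
R_total = 0.1368 K/W
Q = ΔT/R_total = 190/0.1368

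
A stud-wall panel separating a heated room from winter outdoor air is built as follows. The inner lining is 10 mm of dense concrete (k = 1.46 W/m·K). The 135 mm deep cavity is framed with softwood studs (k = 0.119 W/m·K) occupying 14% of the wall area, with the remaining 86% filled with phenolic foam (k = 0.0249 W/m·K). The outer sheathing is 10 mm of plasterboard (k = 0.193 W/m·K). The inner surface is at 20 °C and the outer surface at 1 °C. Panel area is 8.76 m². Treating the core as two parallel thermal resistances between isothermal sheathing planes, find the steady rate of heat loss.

Sheathing layers in series; stud and cavity paths in parallel between them.
R_inner = 0.01/(1.46×8.76) = 7.819×10^-4 K/W
R_stud  = 0.135/(0.119×0.14×8.76) = 0.925 K/W
R_cav   = 0.135/(0.0249×0.86×8.76) = 0.7197 K/W
1/R_core = 1/R_stud + 1/R_cav → R_core = 0.4048 K/W
R_outer = 0.01/(0.193×8.76) = 0.005915 K/W
R_total = 0.4115 K/W
Q = ΔT/R_total = 19/0.4115

Q ≈ 46.2 W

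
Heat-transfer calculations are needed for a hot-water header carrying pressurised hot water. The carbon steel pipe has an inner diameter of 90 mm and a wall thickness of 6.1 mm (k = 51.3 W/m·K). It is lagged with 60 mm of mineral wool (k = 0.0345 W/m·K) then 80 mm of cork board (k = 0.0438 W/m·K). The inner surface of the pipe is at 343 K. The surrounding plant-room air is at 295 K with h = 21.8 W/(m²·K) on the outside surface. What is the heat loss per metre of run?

Treating each annulus and film as a series resistance:
R_carbon steel pipe wall = ln(51.1/45)/(2π×51.3×1) = 3.944×10^-4 K/W
R_mineral wool = ln(111.1/51.1)/(2π×0.0345×1) = 3.583 K/W
R_cork board = ln(191.1/111.1)/(2π×0.0438×1) = 1.971 K/W
R_outer film = 1/(h_o·2πr_oL) = 1/(21.8×2π×0.1911×1) = 0.0382 K/W
R_total = 5.592 K/W
Q = ΔT/R_total = 48/5.592

q′ ≈ 8.58 W/m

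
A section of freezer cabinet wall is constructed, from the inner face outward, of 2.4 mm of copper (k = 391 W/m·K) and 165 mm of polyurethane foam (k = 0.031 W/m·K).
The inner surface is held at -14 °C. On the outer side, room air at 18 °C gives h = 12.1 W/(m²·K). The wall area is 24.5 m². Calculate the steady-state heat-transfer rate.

Q ≈ 145 W

Series thermal resistances:
R_copper = L/(kA) = 0.0024/(391×24.5) = 2.505×10^-7 K/W
R_polyurethane foam = L/(kA) = 0.165/(0.031×24.5) = 0.2172 K/W
R_outer film = 1/(h_o·A) = 1/(12.1×24.5) = 0.003373 K/W
R_total = 0.2206 K/W
Q = ΔT / R_total = 32 / 0.2206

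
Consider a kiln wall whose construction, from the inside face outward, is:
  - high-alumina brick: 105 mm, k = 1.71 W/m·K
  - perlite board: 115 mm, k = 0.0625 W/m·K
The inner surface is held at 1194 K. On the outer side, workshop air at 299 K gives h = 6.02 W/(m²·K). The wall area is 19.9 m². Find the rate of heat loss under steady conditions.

Series thermal resistances:
R_high-alumina brick = L/(kA) = 0.105/(1.71×19.9) = 0.003086 K/W
R_perlite board = L/(kA) = 0.115/(0.0625×19.9) = 0.09246 K/W
R_outer film = 1/(h_o·A) = 1/(6.02×19.9) = 0.008347 K/W
R_total = 0.1039 K/W
Q = ΔT / R_total = 895 / 0.1039

Q ≈ 8610 W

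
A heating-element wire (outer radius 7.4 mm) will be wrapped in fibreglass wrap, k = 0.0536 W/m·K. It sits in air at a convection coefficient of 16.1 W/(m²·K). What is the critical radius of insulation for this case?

r_cr ≈ 3.33 mm

For a cylinder r_cr = k/h = 0.0536/16.1
r_cr = 3.33 mm; since the bare radius (7.4 mm) is above r_cr, any added insulation will reduce heat loss.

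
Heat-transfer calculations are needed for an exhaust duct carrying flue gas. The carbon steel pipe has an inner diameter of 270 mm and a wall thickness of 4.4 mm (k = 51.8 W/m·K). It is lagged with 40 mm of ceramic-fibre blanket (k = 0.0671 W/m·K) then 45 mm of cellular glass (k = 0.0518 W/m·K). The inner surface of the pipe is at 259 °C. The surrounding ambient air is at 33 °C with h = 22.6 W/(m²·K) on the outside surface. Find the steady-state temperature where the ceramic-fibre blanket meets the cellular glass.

T ≈ 156 °C

Per-layer cylindrical resistances, series-summed:
R_carbon steel pipe wall = ln(139.4/135)/(2π×51.8×1) = 9.854×10^-5 K/W
R_ceramic-fibre blanket = ln(179.4/139.4)/(2π×0.0671×1) = 0.5984 K/W
R_cellular glass = ln(224.4/179.4)/(2π×0.0518×1) = 0.6877 K/W
R_outer film = 1/(h_o·2πr_oL) = 1/(22.6×2π×0.2244×1) = 0.03138 K/W
R_total = 1.318 K/W
Q = ΔT/R_total = 226/1.318
Q = 172 W/m
T_interface = T_inner − Q·ΣR(inner→interface) = 259 − 172×0.5985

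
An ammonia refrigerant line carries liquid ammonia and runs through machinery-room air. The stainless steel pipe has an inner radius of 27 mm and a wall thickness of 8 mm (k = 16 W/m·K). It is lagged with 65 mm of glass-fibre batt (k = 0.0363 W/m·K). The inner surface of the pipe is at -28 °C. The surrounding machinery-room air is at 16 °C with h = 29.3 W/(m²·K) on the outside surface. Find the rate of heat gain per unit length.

q′ ≈ 9.44 W/m

Per-layer cylindrical resistances, series-summed:
R_stainless steel pipe wall = ln(35/27)/(2π×16×1) = 0.002581 K/W
R_glass-fibre batt = ln(100/35)/(2π×0.0363×1) = 4.603 K/W
R_outer film = 1/(h_o·2πr_oL) = 1/(29.3×2π×0.1×1) = 0.05432 K/W
R_total = 4.66 K/W
Q = ΔT/R_total = 44/4.66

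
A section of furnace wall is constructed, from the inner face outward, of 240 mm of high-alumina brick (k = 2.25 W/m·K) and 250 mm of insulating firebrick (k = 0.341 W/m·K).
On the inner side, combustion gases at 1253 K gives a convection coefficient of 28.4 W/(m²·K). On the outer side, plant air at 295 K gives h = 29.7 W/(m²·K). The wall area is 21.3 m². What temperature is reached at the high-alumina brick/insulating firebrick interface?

Treating each layer as a thermal resistance in series:
R_inner film = 1/(h_i·A) = 1/(28.4×21.3) = 0.001653 K/W
R_high-alumina brick = L/(kA) = 0.24/(2.25×21.3) = 0.005008 K/W
R_insulating firebrick = L/(kA) = 0.25/(0.341×21.3) = 0.03442 K/W
R_outer film = 1/(h_o·A) = 1/(29.7×21.3) = 0.001581 K/W
R_total = 0.04266 K/W;  Q = ΔT/R_total = 958/0.04266 = 22460 W
T_interface = T_inner − Q·ΣR(inner→interface) = 1253 − 22500×0.006661

T ≈ 1100 K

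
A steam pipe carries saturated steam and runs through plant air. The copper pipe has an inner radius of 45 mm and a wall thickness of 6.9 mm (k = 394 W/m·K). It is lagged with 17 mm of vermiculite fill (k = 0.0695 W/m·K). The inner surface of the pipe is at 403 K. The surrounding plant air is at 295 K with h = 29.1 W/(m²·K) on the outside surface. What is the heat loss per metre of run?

q′ ≈ 148 W/m

Radial resistances (cylindrical: R_cond = ln(r_o/r_i)/(2πkL), R_conv = 1/(h·2πrL)):
R_copper pipe wall = ln(51.9/45)/(2π×394×1) = 5.763×10^-5 K/W
R_vermiculite fill = ln(68.9/51.9)/(2π×0.0695×1) = 0.6488 K/W
R_outer film = 1/(h_o·2πr_oL) = 1/(29.1×2π×0.0689×1) = 0.07938 K/W
R_total = 0.7283 K/W
Q = ΔT/R_total = 108/0.7283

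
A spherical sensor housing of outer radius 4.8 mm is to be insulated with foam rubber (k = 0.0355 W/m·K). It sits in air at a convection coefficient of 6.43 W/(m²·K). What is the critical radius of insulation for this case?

r_cr ≈ 11 mm

For a sphere r_cr = 2k/h = 2×0.0355/6.43
r_cr = 11 mm; since the bare radius (4.8 mm) is below r_cr, adding a thin layer of insulation will *increase* heat loss.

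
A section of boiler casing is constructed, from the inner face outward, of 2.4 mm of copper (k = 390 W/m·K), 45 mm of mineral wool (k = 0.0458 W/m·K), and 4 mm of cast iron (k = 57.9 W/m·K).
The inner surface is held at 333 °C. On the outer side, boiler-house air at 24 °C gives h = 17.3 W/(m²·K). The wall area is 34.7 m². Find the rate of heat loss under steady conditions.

Q ≈ 10300 W

Model the wall as resistances in series:
R_copper = L/(kA) = 0.0024/(390×34.7) = 1.773×10^-7 K/W
R_mineral wool = L/(kA) = 0.045/(0.0458×34.7) = 0.02832 K/W
R_cast iron = L/(kA) = 0.004/(57.9×34.7) = 1.991×10^-6 K/W
R_outer film = 1/(h_o·A) = 1/(17.3×34.7) = 0.001666 K/W
R_total = 0.02998 K/W
Q = ΔT / R_total = 309 / 0.02998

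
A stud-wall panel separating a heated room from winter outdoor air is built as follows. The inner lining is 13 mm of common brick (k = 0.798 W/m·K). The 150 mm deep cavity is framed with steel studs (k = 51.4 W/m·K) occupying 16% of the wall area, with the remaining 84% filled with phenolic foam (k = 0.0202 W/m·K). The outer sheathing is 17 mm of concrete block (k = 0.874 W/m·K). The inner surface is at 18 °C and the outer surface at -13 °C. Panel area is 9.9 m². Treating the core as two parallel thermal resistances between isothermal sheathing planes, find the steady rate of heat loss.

Sheathing layers in series; stud and cavity paths in parallel between them.
R_inner = 0.013/(0.798×9.9) = 0.001646 K/W
R_stud  = 0.15/(51.4×0.16×9.9) = 0.001842 K/W
R_cav   = 0.15/(0.0202×0.84×9.9) = 0.8929 K/W
1/R_core = 1/R_stud + 1/R_cav → R_core = 0.001839 K/W
R_outer = 0.017/(0.874×9.9) = 0.001965 K/W
R_total = 0.005449 K/W
Q = ΔT/R_total = 31/0.005449

Q ≈ 5690 W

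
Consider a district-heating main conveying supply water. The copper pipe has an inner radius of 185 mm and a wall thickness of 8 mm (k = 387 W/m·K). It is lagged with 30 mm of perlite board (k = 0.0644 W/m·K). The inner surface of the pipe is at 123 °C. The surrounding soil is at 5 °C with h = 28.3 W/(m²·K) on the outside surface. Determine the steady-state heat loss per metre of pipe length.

For a radial system each layer contributes R = ln(r_out/r_in)/(2πkL); films add R = 1/(hA).
R_copper pipe wall = ln(193/185)/(2π×387×1) = 1.741×10^-5 K/W
R_perlite board = ln(223/193)/(2π×0.0644×1) = 0.3571 K/W
R_outer film = 1/(h_o·2πr_oL) = 1/(28.3×2π×0.223×1) = 0.02522 K/W
R_total = 0.3823 K/W
Q = ΔT/R_total = 118/0.3823

q′ ≈ 309 W/m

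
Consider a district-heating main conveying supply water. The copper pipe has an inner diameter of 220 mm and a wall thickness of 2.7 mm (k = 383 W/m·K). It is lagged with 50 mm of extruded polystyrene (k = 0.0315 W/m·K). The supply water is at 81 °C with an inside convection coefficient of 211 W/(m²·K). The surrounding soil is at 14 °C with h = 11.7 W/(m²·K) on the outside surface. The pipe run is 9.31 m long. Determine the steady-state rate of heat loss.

Treating each annulus and film as a series resistance:
R_inner film = 1/(h_i·2πr₁L) = 1/(211×2π×0.11×9.31) = 7.365×10^-4 K/W
R_copper pipe wall = ln(112.7/110)/(2π×383×9.31) = 1.082×10^-6 K/W
R_extruded polystyrene = ln(162.7/112.7)/(2π×0.0315×9.31) = 0.1993 K/W
R_outer film = 1/(h_o·2πr_oL) = 1/(11.7×2π×0.1627×9.31) = 0.00898 K/W
R_total = 0.209 K/W
Q = ΔT/R_total = 67/0.209

Q ≈ 321 W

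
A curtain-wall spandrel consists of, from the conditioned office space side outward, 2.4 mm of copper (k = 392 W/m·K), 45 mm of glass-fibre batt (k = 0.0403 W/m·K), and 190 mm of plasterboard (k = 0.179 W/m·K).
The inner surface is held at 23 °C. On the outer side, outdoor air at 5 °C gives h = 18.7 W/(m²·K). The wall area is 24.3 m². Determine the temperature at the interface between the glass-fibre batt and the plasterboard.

T ≈ 14 °C

Thermal resistances in series:
R_copper = L/(kA) = 0.0024/(392×24.3) = 2.52×10^-7 K/W
R_glass-fibre batt = L/(kA) = 0.045/(0.0403×24.3) = 0.04595 K/W
R_plasterboard = L/(kA) = 0.19/(0.179×24.3) = 0.04368 K/W
R_outer film = 1/(h_o·A) = 1/(18.7×24.3) = 0.002201 K/W
R_total = 0.09183 K/W;  Q = ΔT/R_total = 18/0.09183 = 196 W
T_interface = T_inner − Q·ΣR(inner→interface) = 23 − 196×0.04595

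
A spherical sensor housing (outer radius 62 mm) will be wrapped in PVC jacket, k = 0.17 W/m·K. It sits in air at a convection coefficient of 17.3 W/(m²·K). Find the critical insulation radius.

For a sphere r_cr = 2k/h = 2×0.17/17.3
r_cr = 19.7 mm; since the bare radius (62 mm) is above r_cr, any added insulation will reduce heat loss.

r_cr ≈ 19.7 mm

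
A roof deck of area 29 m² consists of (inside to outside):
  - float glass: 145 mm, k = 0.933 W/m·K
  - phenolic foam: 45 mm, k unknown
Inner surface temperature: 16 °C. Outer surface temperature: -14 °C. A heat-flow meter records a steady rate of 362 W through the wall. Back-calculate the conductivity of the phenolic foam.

Thermal resistances in series:
R_float glass = L/(kA) = 0.145/(0.933×29) = 0.005359 K/W
Sum of known resistances R_other = 0.005359 K/W
Total R = ΔT/Q = 30/362 = 0.08287 K/W
R_phenolic foam = R_total − R_other = 0.07751 K/W
k = L/(R·A) = 0.045/(0.07751×29)

k ≈ 0.02 W/(m·K)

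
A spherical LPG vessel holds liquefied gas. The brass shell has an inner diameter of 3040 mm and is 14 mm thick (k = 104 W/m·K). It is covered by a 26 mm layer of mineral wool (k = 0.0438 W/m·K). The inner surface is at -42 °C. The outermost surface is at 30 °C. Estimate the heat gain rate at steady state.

For a spherical shell R = (1/r₁ − 1/r₂)/(4πk); film R = 1/(h·4πr²). In series:
R_brass shell = (1/1.52 − 1/1.534)/(4π×104) = 4.594×10^-6 K/W
R_mineral wool = (1/1.534 − 1/1.56)/(4π×0.0438) = 0.01974 K/W
R_total = 0.01974 K/W
Q = ΔT/R_total = 72/0.01974

Q ≈ 3650 W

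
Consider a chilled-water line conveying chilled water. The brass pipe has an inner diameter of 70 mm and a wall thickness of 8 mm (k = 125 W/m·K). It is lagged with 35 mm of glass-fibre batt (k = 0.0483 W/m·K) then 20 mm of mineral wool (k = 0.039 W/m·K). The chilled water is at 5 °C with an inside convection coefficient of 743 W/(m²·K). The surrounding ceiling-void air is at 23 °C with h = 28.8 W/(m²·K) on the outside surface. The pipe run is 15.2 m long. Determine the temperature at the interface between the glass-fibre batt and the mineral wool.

Treating each annulus and film as a series resistance:
R_inner film = 1/(h_i·2πr₁L) = 1/(743×2π×0.035×15.2) = 4.026×10^-4 K/W
R_brass pipe wall = ln(43/35)/(2π×125×15.2) = 1.724×10^-5 K/W
R_glass-fibre batt = ln(78/43)/(2π×0.0483×15.2) = 0.1291 K/W
R_mineral wool = ln(98/78)/(2π×0.039×15.2) = 0.06128 K/W
R_outer film = 1/(h_o·2πr_oL) = 1/(28.8×2π×0.098×15.2) = 0.00371 K/W
R_total = 0.1945 K/W
Q = ΔT/R_total = 18/0.1945
Q = 92.5 W
T_interface = T_inner + Q·ΣR(inner→interface) = 5 + 92.5×0.1295

T ≈ 17 °C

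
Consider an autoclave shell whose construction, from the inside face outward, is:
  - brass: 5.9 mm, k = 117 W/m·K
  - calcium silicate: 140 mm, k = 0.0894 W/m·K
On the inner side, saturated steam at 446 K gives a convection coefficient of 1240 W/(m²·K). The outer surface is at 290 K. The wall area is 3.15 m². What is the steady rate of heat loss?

Q ≈ 314 W

Model the wall as resistances in series:
R_inner film = 1/(h_i·A) = 1/(1240×3.15) = 2.56×10^-4 K/W
R_brass = L/(kA) = 0.0059/(117×3.15) = 1.601×10^-5 K/W
R_calcium silicate = L/(kA) = 0.14/(0.0894×3.15) = 0.4971 K/W
R_total = 0.4974 K/W
Q = ΔT / R_total = 156 / 0.4974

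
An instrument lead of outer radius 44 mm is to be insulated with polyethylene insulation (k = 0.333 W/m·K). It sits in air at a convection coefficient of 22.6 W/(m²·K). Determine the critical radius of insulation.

For a cylinder r_cr = k/h = 0.333/22.6
r_cr = 14.7 mm; since the bare radius (44 mm) is above r_cr, any added insulation will reduce heat loss.

r_cr ≈ 14.7 mm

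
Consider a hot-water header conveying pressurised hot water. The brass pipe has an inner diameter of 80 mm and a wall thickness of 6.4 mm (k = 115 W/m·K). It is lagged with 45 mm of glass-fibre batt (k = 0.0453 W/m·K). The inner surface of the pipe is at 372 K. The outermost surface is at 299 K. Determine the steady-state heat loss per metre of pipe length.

Treating each annulus and film as a series resistance:
R_brass pipe wall = ln(46.4/40)/(2π×115×1) = 2.054×10^-4 K/W
R_glass-fibre batt = ln(91.4/46.4)/(2π×0.0453×1) = 2.382 K/W
R_total = 2.382 K/W
Q = ΔT/R_total = 73/2.382

q′ ≈ 30.6 W/m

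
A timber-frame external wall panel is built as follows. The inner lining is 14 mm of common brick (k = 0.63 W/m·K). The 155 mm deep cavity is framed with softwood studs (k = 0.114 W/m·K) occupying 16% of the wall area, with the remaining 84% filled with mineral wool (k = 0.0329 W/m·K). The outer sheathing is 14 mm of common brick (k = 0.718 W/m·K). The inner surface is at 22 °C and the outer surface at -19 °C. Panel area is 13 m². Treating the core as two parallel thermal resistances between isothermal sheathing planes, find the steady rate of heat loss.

Sheathing layers in series; stud and cavity paths in parallel between them.
R_inner = 0.014/(0.63×13) = 0.001709 K/W
R_stud  = 0.155/(0.114×0.16×13) = 0.6537 K/W
R_cav   = 0.155/(0.0329×0.84×13) = 0.4314 K/W
1/R_core = 1/R_stud + 1/R_cav → R_core = 0.2599 K/W
R_outer = 0.014/(0.718×13) = 0.0015 K/W
R_total = 0.2631 K/W
Q = ΔT/R_total = 41/0.2631

Q ≈ 156 W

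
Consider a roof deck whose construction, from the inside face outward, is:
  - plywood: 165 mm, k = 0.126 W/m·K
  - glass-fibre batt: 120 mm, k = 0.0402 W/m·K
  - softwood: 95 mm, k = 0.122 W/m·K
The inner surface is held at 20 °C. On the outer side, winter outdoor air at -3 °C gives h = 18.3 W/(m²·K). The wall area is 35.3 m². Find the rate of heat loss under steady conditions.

Thermal resistances in series:
R_plywood = L/(kA) = 0.165/(0.126×35.3) = 0.0371 K/W
R_glass-fibre batt = L/(kA) = 0.12/(0.0402×35.3) = 0.08456 K/W
R_softwood = L/(kA) = 0.095/(0.122×35.3) = 0.02206 K/W
R_outer film = 1/(h_o·A) = 1/(18.3×35.3) = 0.001548 K/W
R_total = 0.1453 K/W
Q = ΔT / R_total = 23 / 0.1453

Q ≈ 158 W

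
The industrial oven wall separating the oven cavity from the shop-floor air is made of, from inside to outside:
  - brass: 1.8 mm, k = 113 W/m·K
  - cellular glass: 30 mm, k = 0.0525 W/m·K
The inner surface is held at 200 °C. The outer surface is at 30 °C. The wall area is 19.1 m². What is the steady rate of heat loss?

Using the resistance-network approach (series):
R_brass = L/(kA) = 0.0018/(113×19.1) = 8.34×10^-7 K/W
R_cellular glass = L/(kA) = 0.03/(0.0525×19.1) = 0.02992 K/W
R_total = 0.02992 K/W
Q = ΔT / R_total = 170 / 0.02992

Q ≈ 5680 W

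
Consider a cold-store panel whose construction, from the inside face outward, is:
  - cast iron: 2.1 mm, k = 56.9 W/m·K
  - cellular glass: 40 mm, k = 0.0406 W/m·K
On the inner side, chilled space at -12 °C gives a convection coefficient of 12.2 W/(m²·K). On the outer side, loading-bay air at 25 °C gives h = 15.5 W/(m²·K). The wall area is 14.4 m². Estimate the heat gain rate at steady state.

Treating each layer as a thermal resistance in series:
R_inner film = 1/(h_i·A) = 1/(12.2×14.4) = 0.005692 K/W
R_cast iron = L/(kA) = 0.0021/(56.9×14.4) = 2.563×10^-6 K/W
R_cellular glass = L/(kA) = 0.04/(0.0406×14.4) = 0.06842 K/W
R_outer film = 1/(h_o·A) = 1/(15.5×14.4) = 0.00448 K/W
R_total = 0.07859 K/W
Q = ΔT / R_total = 37 / 0.07859

Q ≈ 471 W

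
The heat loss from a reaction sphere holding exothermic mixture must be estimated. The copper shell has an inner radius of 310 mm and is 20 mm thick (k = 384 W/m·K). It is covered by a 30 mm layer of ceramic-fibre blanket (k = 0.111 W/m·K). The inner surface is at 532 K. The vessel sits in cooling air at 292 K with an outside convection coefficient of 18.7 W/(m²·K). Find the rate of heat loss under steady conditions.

Q ≈ 1120 W

Spherical conduction: R = (1/r_in − 1/r_out)/(4πk) per layer; series-sum.
R_copper shell = (1/0.31 − 1/0.33)/(4π×384) = 4.051×10^-5 K/W
R_ceramic-fibre blanket = (1/0.33 − 1/0.36)/(4π×0.111) = 0.181 K/W
R_outer film = 1/(h·4πr_o²) = 1/(18.7×4π×0.36²) = 0.03284 K/W
R_total = 0.2139 K/W
Q = ΔT/R_total = 240/0.2139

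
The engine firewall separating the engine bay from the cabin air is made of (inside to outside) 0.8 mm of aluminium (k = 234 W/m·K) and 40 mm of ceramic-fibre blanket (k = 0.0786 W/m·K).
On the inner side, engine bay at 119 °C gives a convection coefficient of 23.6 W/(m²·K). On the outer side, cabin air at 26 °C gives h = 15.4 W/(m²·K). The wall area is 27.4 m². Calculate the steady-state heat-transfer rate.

Q ≈ 4140 W

Series thermal resistances:
R_inner film = 1/(h_i·A) = 1/(23.6×27.4) = 0.001546 K/W
R_aluminium = L/(kA) = 0.0008/(234×27.4) = 1.248×10^-7 K/W
R_ceramic-fibre blanket = L/(kA) = 0.04/(0.0786×27.4) = 0.01857 K/W
R_outer film = 1/(h_o·A) = 1/(15.4×27.4) = 0.00237 K/W
R_total = 0.02249 K/W
Q = ΔT / R_total = 93 / 0.02249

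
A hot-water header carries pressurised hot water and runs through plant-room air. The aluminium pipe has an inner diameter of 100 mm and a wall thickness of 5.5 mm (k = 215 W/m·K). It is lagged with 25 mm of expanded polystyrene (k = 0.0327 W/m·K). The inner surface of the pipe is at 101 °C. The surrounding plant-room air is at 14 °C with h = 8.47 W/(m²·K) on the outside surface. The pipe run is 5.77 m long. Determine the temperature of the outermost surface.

Radial resistances (cylindrical: R_cond = ln(r_o/r_i)/(2πkL), R_conv = 1/(h·2πrL)):
R_aluminium pipe wall = ln(55.5/50)/(2π×215×5.77) = 1.339×10^-5 K/W
R_expanded polystyrene = ln(80.5/55.5)/(2π×0.0327×5.77) = 0.3137 K/W
R_outer film = 1/(h_o·2πr_oL) = 1/(8.47×2π×0.0805×5.77) = 0.04045 K/W
R_total = 0.3542 K/W
Q = ΔT/R_total = 87/0.3542
Q = 246 W
T_interface = T_inner − Q·ΣR(inner→interface) = 101 − 246×0.3137

T ≈ 23.9 °C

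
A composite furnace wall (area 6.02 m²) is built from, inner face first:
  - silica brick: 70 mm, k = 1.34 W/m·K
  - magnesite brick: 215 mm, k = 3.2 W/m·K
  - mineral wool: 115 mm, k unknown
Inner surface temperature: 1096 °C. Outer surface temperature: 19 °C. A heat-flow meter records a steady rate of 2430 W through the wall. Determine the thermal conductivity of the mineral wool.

Treating each layer as a thermal resistance in series:
R_silica brick = L/(kA) = 0.07/(1.34×6.02) = 0.008678 K/W
R_magnesite brick = L/(kA) = 0.215/(3.2×6.02) = 0.01116 K/W
Sum of known resistances R_other = 0.01984 K/W
Total R = ΔT/Q = 1077/2430 = 0.4432 K/W
R_mineral wool = R_total − R_other = 0.4234 K/W
k = L/(R·A) = 0.115/(0.4234×6.02)

k ≈ 0.0451 W/(m·K)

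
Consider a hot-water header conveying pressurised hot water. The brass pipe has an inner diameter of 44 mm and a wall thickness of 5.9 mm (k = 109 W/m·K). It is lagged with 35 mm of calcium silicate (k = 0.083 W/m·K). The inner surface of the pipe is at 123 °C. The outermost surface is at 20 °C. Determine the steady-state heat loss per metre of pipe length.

Cylindrical conduction, so R = ln(r₂/r₁)/(2πkL) per layer, in series:
R_brass pipe wall = ln(27.9/22)/(2π×109×1) = 3.469×10^-4 K/W
R_calcium silicate = ln(62.9/27.9)/(2π×0.083×1) = 1.559 K/W
R_total = 1.559 K/W
Q = ΔT/R_total = 103/1.559

q′ ≈ 66.1 W/m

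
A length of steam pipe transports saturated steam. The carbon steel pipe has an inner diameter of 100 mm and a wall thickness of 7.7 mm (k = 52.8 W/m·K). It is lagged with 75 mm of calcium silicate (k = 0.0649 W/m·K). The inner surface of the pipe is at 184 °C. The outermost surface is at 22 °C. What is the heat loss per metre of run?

Cylindrical conduction, so R = ln(r₂/r₁)/(2πkL) per layer, in series:
R_carbon steel pipe wall = ln(57.7/50)/(2π×52.8×1) = 4.318×10^-4 K/W
R_calcium silicate = ln(132.7/57.7)/(2π×0.0649×1) = 2.042 K/W
R_total = 2.043 K/W
Q = ΔT/R_total = 162/2.043

q′ ≈ 79.3 W/m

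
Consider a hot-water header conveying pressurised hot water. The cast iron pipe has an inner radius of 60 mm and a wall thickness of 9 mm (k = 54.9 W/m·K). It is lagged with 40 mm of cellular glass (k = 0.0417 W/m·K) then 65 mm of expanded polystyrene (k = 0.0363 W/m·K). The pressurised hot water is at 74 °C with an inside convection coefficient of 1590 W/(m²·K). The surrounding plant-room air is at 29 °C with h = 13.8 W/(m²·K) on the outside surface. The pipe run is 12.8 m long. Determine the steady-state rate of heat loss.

Treating each annulus and film as a series resistance:
R_inner film = 1/(h_i·2πr₁L) = 1/(1590×2π×0.06×12.8) = 1.303×10^-4 K/W
R_cast iron pipe wall = ln(69/60)/(2π×54.9×12.8) = 3.165×10^-5 K/W
R_cellular glass = ln(109/69)/(2π×0.0417×12.8) = 0.1363 K/W
R_expanded polystyrene = ln(174/109)/(2π×0.0363×12.8) = 0.1602 K/W
R_outer film = 1/(h_o·2πr_oL) = 1/(13.8×2π×0.174×12.8) = 0.005178 K/W
R_total = 0.3019 K/W
Q = ΔT/R_total = 45/0.3019

Q ≈ 149 W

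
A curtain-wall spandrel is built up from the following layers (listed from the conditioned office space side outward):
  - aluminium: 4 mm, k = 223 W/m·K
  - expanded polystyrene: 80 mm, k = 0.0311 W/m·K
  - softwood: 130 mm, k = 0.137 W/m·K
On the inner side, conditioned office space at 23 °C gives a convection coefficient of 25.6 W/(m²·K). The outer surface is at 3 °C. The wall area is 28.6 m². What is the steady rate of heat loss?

Model the wall as resistances in series:
R_inner film = 1/(h_i·A) = 1/(25.6×28.6) = 0.001366 K/W
R_aluminium = L/(kA) = 0.004/(223×28.6) = 6.272×10^-7 K/W
R_expanded polystyrene = L/(kA) = 0.08/(0.0311×28.6) = 0.08994 K/W
R_softwood = L/(kA) = 0.13/(0.137×28.6) = 0.03318 K/W
R_total = 0.1245 K/W
Q = ΔT / R_total = 20 / 0.1245

Q ≈ 161 W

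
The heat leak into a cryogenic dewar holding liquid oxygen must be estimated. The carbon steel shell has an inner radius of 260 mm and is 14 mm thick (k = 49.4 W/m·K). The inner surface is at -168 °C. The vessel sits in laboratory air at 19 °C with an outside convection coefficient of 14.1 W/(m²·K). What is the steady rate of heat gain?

Q ≈ 2480 W

For a spherical shell R = (1/r₁ − 1/r₂)/(4πk); film R = 1/(h·4πr²). In series:
R_carbon steel shell = (1/0.26 − 1/0.274)/(4π×49.4) = 3.166×10^-4 K/W
R_outer film = 1/(h·4πr_o²) = 1/(14.1×4π×0.274²) = 0.07517 K/W
R_total = 0.07549 K/W
Q = ΔT/R_total = 187/0.07549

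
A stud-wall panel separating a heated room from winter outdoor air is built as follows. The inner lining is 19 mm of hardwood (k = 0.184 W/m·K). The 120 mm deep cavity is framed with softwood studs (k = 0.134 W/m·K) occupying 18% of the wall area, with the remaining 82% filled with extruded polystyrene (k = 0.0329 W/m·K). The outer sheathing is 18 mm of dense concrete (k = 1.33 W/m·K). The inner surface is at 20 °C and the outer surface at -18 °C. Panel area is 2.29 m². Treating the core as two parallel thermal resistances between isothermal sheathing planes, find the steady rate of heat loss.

Sheathing layers in series; stud and cavity paths in parallel between them.
R_inner = 0.019/(0.184×2.29) = 0.04509 K/W
R_stud  = 0.12/(0.134×0.18×2.29) = 2.173 K/W
R_cav   = 0.12/(0.0329×0.82×2.29) = 1.942 K/W
1/R_core = 1/R_stud + 1/R_cav → R_core = 1.026 K/W
R_outer = 0.018/(1.33×2.29) = 0.00591 K/W
R_total = 1.077 K/W
Q = ΔT/R_total = 38/1.077

Q ≈ 35.3 W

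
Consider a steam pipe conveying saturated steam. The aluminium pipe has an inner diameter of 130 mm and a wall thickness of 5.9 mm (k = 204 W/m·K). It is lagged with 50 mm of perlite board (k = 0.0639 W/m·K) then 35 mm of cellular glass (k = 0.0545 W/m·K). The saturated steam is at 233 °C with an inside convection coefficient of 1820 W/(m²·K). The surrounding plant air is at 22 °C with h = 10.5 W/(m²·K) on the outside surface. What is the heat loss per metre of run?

Per-layer cylindrical resistances, series-summed:
R_inner film = 1/(h_i·2πr₁L) = 1/(1820×2π×0.065×1) = 0.001345 K/W
R_aluminium pipe wall = ln(70.9/65)/(2π×204×1) = 6.778×10^-5 K/W
R_perlite board = ln(120.9/70.9)/(2π×0.0639×1) = 1.329 K/W
R_cellular glass = ln(155.9/120.9)/(2π×0.0545×1) = 0.7425 K/W
R_outer film = 1/(h_o·2πr_oL) = 1/(10.5×2π×0.1559×1) = 0.09723 K/W
R_total = 2.17 K/W
Q = ΔT/R_total = 211/2.17

q′ ≈ 97.2 W/m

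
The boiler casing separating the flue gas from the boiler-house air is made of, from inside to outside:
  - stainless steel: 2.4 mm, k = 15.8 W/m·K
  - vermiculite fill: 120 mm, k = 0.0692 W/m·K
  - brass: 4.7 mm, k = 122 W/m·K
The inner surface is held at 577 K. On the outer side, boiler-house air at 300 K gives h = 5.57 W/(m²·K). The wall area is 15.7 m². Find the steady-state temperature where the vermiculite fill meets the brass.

Using the resistance-network approach (series):
R_stainless steel = L/(kA) = 0.0024/(15.8×15.7) = 9.675×10^-6 K/W
R_vermiculite fill = L/(kA) = 0.12/(0.0692×15.7) = 0.1105 K/W
R_brass = L/(kA) = 0.0047/(122×15.7) = 2.454×10^-6 K/W
R_outer film = 1/(h_o·A) = 1/(5.57×15.7) = 0.01144 K/W
R_total = 0.1219 K/W;  Q = ΔT/R_total = 277/0.1219 = 2272 W
T_interface = T_inner − Q·ΣR(inner→interface) = 577 − 2270×0.1105

T ≈ 326 K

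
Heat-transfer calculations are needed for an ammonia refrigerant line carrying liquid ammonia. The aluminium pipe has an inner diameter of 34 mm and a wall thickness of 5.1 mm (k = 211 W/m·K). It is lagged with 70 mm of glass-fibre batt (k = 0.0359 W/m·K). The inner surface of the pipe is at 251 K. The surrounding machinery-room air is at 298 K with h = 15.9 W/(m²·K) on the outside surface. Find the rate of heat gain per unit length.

Radial resistances (cylindrical: R_cond = ln(r_o/r_i)/(2πkL), R_conv = 1/(h·2πrL)):
R_aluminium pipe wall = ln(22.1/17)/(2π×211×1) = 1.979×10^-4 K/W
R_glass-fibre batt = ln(92.1/22.1)/(2π×0.0359×1) = 6.328 K/W
R_outer film = 1/(h_o·2πr_oL) = 1/(15.9×2π×0.0921×1) = 0.1087 K/W
R_total = 6.436 K/W
Q = ΔT/R_total = 47/6.436

q′ ≈ 7.3 W/m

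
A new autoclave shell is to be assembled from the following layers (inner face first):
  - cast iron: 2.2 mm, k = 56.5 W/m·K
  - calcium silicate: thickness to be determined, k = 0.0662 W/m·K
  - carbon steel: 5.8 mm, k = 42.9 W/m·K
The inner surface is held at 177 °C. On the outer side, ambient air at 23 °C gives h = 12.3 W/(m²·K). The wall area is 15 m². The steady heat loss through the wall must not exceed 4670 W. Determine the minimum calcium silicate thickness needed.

L ≈ 27.4 mm

Model the wall as resistances in series:
R_cast iron = L/(kA) = 0.0022/(56.5×15) = 2.596×10^-6 K/W
R_carbon steel = L/(kA) = 0.0058/(42.9×15) = 9.013×10^-6 K/W
R_outer film = 1/(h_o·A) = 1/(12.3×15) = 0.00542 K/W
Sum of the known resistances R_other = 0.005432 K/W
Required total resistance R_tot = ΔT/Q_allow = 154/4670 = 0.03298 K/W
R_calcium silicate = R_tot − R_other = 0.02754 K/W
L = R·k·A = 0.02754×0.0662×15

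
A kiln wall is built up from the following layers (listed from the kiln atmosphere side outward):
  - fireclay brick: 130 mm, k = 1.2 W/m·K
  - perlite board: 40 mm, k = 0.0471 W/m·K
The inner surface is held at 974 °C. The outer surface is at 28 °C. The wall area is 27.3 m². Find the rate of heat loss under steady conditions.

Treating each layer as a thermal resistance in series:
R_fireclay brick = L/(kA) = 0.13/(1.2×27.3) = 0.003968 K/W
R_perlite board = L/(kA) = 0.04/(0.0471×27.3) = 0.03111 K/W
R_total = 0.03508 K/W
Q = ΔT / R_total = 946 / 0.03508

Q ≈ 27000 W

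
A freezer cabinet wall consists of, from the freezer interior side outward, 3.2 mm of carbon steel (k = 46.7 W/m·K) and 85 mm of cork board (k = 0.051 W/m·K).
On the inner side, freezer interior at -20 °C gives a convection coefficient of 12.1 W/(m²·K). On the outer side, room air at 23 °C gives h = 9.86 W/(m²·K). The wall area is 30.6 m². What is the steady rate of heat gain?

Using the resistance-network approach (series):
R_inner film = 1/(h_i·A) = 1/(12.1×30.6) = 0.002701 K/W
R_carbon steel = L/(kA) = 0.0032/(46.7×30.6) = 2.239×10^-6 K/W
R_cork board = L/(kA) = 0.085/(0.051×30.6) = 0.05447 K/W
R_outer film = 1/(h_o·A) = 1/(9.86×30.6) = 0.003314 K/W
R_total = 0.06048 K/W
Q = ΔT / R_total = 43 / 0.06048

Q ≈ 711 W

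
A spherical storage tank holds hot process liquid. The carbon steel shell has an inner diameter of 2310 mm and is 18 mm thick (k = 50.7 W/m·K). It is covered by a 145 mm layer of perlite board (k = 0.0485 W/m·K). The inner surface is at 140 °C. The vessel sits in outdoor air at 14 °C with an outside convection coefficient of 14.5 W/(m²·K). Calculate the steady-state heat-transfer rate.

Each spherical layer contributes R = (1/r_i − 1/r_o)/(4πk):
R_carbon steel shell = (1/1.155 − 1/1.173)/(4π×50.7) = 2.085×10^-5 K/W
R_perlite board = (1/1.173 − 1/1.318)/(4π×0.0485) = 0.1539 K/W
R_outer film = 1/(h·4πr_o²) = 1/(14.5×4π×1.318²) = 0.003159 K/W
R_total = 0.1571 K/W
Q = ΔT/R_total = 126/0.1571

Q ≈ 802 W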